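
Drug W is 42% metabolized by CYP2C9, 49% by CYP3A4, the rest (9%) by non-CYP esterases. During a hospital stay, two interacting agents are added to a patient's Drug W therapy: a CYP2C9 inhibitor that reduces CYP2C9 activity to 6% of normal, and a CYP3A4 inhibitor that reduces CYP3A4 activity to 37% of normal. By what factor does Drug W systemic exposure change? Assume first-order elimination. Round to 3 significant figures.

CYP2C9: 0.42 × 0.06 = 0.0252
CYP3A4: 0.49 × 0.37 = 0.1813
Other: 0.09 (unchanged)
CL_new/CL_old = 0.0252 + 0.1813 + 0.09 = 0.2965.
Because systemic exposure varies inversely with clearance, the combined effect is 1 / 0.2965 = 3.37.

3.37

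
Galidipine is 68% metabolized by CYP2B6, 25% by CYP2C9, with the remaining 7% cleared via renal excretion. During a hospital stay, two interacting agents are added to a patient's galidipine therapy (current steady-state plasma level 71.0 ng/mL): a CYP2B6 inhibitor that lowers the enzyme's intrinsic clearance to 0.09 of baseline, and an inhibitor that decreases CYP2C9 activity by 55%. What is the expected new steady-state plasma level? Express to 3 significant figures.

CYP2B6: 0.68 × 0.09 = 0.0612
CYP2C9: 0.25 × 0.45 = 0.1125
Other: 0.07 (unchanged)
Relative clearance = 0.0612 + 0.1125 + 0.07 = 0.2437.
New steady-state plasma level = 71.0 / 0.2437 = 291 ng/mL (concentration scales inversely with clearance).

291 ng/mL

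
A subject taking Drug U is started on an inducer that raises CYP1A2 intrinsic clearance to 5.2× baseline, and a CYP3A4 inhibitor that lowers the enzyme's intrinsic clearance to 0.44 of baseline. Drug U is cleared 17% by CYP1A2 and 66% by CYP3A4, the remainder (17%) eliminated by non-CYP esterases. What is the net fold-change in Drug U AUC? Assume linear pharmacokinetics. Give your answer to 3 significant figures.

The CYP1A2 pathway (17% of clearance) increases to 5.2× activity: 0.17 × 5.2 = 0.884.
The CYP3A4 pathway (66% of clearance) is reduced to 0.44× activity: 0.66 × 0.44 = 0.2904.
Non-CYP routes (17%) are unchanged.
New clearance relative to baseline: 0.884 + 0.2904 + 0.17 = 1.3444.
Net AUC ratio = 1 / 1.3444 = 0.744.

0.744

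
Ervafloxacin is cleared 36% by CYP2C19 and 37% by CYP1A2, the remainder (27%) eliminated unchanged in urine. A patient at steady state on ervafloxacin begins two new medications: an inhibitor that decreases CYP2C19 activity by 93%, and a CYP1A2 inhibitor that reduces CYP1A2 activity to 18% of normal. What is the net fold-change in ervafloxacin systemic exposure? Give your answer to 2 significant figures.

The CYP2C19 pathway (36% of clearance) is reduced to 0.07× activity: 0.36 × 0.07 = 0.0252.
The CYP1A2 pathway (37% of clearance) is reduced to 0.18× activity: 0.37 × 0.18 = 0.0666.
The remaining 27% of clearance is unaffected.
New clearance relative to baseline: 0.0252 + 0.0666 + 0.27 = 0.3618.
Systemic exposure ∝ 1/CL: fold-change = 1 / 0.3618 = 2.8.

2.8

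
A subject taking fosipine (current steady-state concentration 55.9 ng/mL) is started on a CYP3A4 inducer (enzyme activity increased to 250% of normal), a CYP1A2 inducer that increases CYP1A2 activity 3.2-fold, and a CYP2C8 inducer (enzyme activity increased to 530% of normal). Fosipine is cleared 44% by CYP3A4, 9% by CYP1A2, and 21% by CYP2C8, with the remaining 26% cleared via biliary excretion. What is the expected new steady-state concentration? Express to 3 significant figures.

20.2 ng/mL

The CYP3A4 pathway (44% of clearance) rises to 2.5× activity: 0.44 × 2.5 = 1.1.
The CYP1A2 pathway (9% of clearance) is boosted to 3.2× activity: 0.09 × 3.2 = 0.288.
The CYP2C8 pathway (21% of clearance) increases to 5.3× activity: 0.21 × 5.3 = 1.113.
The remaining 26% of clearance is unaffected.
Relative clearance = 1.1 + 0.288 + 1.113 + 0.26 = 2.761.
New steady-state concentration = 55.9 / 2.761 = 20.2 ng/mL (concentration scales inversely with clearance).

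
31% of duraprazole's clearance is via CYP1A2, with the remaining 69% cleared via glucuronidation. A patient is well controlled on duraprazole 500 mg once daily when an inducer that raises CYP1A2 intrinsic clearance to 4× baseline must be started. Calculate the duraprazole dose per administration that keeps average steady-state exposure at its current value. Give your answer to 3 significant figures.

CYP1A2: 0.31 × 4 = 1.24
Other: 0.69 (unchanged)
New clearance relative to baseline: 1.24 + 0.69 = 1.93.
To maintain the same steady-state level, dose must scale with clearance: new dose = 500 × 1.93 = 965 mg.

965 mg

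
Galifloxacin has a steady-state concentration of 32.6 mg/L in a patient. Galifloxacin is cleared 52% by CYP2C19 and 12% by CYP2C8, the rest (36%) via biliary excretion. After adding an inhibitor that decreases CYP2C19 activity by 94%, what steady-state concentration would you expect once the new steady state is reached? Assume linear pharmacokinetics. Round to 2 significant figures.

64 mg/L

The CYP2C19 pathway (52% of clearance) drops to 0.06× activity: 0.52 × 0.06 = 0.0312.
CYP2C8 (12%) and the residual 36% are unaffected.
New clearance relative to baseline: 0.0312 + 0.12 + 0.36 = 0.5112.
Steady-state concentration ∝ 1/CL, so new value = 32.6 / 0.5112 = 64 mg/L.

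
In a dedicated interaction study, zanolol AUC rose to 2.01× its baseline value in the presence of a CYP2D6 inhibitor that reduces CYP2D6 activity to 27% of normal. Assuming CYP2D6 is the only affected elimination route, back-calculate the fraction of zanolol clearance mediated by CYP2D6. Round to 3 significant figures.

0.688

Call the CYP2D6 fraction fm. After the interaction, CL_new/CL_old = fm × 0.27 + (1 − fm).
AUC ratio = 1 / (new CL fraction), so new CL fraction = 1 / 2.01 = 0.4975.
fm × 0.27 + 1 − fm = 0.4975  ⇒  fm × (0.27 − 1) = −0.5025  ⇒  fm = 0.688.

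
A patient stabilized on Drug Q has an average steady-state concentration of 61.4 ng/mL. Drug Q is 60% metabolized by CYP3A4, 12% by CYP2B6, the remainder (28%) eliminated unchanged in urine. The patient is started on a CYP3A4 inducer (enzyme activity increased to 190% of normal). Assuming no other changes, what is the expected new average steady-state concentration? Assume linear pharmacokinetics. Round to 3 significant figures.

The CYP3A4 pathway (60% of clearance) increases to 1.9× activity: 0.6 × 1.9 = 1.14.
CYP2B6 (12%) and the residual 28% are unaffected.
New clearance relative to baseline: 1.14 + 0.12 + 0.28 = 1.54.
With dosing unchanged, average steady-state concentration scales as 1/CL: 61.4 / 1.54 = 39.9 ng/mL.

39.9 ng/mL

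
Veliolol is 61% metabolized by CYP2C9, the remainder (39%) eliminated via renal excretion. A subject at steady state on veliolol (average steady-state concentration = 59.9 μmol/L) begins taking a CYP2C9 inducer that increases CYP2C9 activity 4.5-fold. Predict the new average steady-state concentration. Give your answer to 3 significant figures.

The CYP2C9 pathway (61% of clearance) is boosted to 4.5× activity: 0.61 × 4.5 = 2.745.
Non-CYP routes (39%) are unchanged.
Relative clearance = 2.745 + 0.39 = 3.135.
Average steady-state concentration ∝ 1/CL, so new value = 59.9 / 3.135 = 19.1 μmol/L.

19.1 μmol/L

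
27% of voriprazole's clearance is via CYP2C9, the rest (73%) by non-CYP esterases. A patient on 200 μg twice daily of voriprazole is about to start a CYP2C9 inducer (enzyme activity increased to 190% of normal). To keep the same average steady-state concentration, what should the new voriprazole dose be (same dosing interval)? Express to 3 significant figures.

CYP2C9: 0.27 × 1.9 = 0.513
Other: 0.73 (unchanged)
Relative clearance = 0.513 + 0.73 = 1.243.
To maintain the same steady-state level, dose must scale with clearance: new dose = 200 × 1.243 = 249 μg.

249 μg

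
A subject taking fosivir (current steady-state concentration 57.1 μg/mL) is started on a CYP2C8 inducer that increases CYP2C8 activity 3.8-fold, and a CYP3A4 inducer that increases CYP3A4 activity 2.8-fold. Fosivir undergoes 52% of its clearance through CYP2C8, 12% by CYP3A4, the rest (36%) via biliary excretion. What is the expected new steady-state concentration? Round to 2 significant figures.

The CYP2C8 pathway (52% of clearance) increases to 3.8× activity: 0.52 × 3.8 = 1.976.
The CYP3A4 pathway (12% of clearance) rises to 2.8× activity: 0.12 × 2.8 = 0.336.
Non-CYP routes (36%) are unchanged.
Relative clearance = 1.976 + 0.336 + 0.36 = 2.672.
Steady-state concentration ∝ 1/CL: new value = 57.1 / 2.672 = 21 μg/mL.

21 μg/mL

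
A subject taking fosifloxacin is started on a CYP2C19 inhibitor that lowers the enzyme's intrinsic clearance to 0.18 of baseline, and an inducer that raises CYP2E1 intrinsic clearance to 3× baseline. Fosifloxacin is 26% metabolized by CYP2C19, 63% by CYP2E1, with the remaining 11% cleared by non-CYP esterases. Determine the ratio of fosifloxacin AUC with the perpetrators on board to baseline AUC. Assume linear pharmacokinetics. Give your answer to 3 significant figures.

The CYP2C19 pathway (26% of clearance) drops to 0.18× activity: 0.26 × 0.18 = 0.0468.
The CYP2E1 pathway (63% of clearance) increases to 3× activity: 0.63 × 3 = 1.89.
Non-CYP routes (11%) are unchanged.
CL_new/CL_old = 0.0468 + 1.89 + 0.11 = 2.0468.
Because AUC varies inversely with clearance, the combined effect is 1 / 2.0468 = 0.489.

0.489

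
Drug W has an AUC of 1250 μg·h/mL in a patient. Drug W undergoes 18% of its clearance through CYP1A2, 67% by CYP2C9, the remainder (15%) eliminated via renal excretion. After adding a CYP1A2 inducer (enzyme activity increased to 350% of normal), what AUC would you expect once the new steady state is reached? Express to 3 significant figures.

The CYP1A2 pathway (18% of clearance) is boosted to 3.5× activity: 0.18 × 3.5 = 0.63.
CYP2C9 (67%) and the residual 15% are unaffected.
New clearance relative to baseline: 0.63 + 0.67 + 0.15 = 1.45.
With dosing unchanged, AUC scales as 1/CL: 1250 / 1.45 = 862 μg·h/mL.

862 μg·h/mL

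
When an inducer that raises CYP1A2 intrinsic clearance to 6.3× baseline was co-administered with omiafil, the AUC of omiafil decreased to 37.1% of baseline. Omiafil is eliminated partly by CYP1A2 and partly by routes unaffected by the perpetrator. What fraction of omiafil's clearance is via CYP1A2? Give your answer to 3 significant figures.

0.320

Write x for the fraction cleared via CYP1A2. The observed AUC change means clearance rose to 1/0.371 = 2.695 of baseline.
Setting x·6.3 + (1 − x) = 2.695 and solving: x = (2.695 − 1)/(6.3 − 1) = 0.320.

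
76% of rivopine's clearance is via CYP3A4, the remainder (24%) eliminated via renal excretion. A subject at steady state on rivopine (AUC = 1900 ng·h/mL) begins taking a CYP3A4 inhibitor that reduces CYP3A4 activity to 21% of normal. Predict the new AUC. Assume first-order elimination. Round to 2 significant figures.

4.8 × 10³ ng·h/mL

CYP3A4: 0.76 × 0.21 = 0.1596
Other: 0.24 (unchanged)
New clearance relative to baseline: 0.1596 + 0.24 = 0.3996.
AUC ∝ 1/CL, so new value = 1900 / 0.3996 = 4.8 × 10³ ng·h/mL.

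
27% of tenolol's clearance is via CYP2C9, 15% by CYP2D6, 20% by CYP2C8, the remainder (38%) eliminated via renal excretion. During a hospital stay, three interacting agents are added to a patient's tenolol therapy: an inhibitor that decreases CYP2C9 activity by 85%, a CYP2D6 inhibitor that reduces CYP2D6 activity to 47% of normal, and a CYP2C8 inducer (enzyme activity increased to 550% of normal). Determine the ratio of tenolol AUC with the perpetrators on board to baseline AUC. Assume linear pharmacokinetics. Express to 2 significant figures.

CYP2C9: 0.27 × 0.15 = 0.0405
CYP2D6: 0.15 × 0.47 = 0.0705
CYP2C8: 0.2 × 5.5 = 1.1
Other: 0.38 (unchanged)
New clearance relative to baseline: 0.0405 + 0.0705 + 1.1 + 0.38 = 1.591.
Net AUC ratio = 1 / 1.591 = 0.63.

0.63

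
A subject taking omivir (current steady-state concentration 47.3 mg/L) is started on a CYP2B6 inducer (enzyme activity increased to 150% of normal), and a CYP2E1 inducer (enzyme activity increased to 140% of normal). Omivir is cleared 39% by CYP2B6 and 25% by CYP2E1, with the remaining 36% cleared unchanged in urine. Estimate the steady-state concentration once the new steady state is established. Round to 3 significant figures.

36.5 mg/L

CYP2B6: 0.39 × 1.5 = 0.585
CYP2E1: 0.25 × 1.4 = 0.35
Other: 0.36 (unchanged)
CL_new/CL_old = 0.585 + 0.35 + 0.36 = 1.295.
Dividing the baseline by the relative clearance: 47.3 / 1.295 = 36.5 mg/L.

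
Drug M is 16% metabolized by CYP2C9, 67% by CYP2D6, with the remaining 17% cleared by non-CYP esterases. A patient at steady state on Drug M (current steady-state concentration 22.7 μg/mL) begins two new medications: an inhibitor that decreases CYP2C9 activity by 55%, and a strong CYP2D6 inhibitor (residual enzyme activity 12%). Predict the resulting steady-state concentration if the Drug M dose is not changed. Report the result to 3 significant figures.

The CYP2C9 pathway (16% of clearance) is reduced to 0.45× activity: 0.16 × 0.45 = 0.072.
The CYP2D6 pathway (67% of clearance) falls to 0.12× activity: 0.67 × 0.12 = 0.0804.
The remaining 17% of clearance is unaffected.
CL_new/CL_old = 0.072 + 0.0804 + 0.17 = 0.3224.
Steady-state concentration ∝ 1/CL: new value = 22.7 / 0.3224 = 70.4 μg/mL.

70.4 μg/mL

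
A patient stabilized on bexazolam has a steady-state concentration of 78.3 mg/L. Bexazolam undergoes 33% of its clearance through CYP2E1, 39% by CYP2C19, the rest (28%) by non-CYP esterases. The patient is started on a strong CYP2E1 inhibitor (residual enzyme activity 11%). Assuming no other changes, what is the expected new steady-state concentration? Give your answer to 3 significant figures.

111 mg/L

The CYP2E1 pathway (33% of clearance) falls to 0.11× activity: 0.33 × 0.11 = 0.0363.
CYP2C19 (39%) and the residual 28% are unaffected.
New clearance relative to baseline: 0.0363 + 0.39 + 0.28 = 0.7063.
New steady-state concentration = baseline ÷ relative clearance = 78.3 / 0.7063 = 111 mg/L.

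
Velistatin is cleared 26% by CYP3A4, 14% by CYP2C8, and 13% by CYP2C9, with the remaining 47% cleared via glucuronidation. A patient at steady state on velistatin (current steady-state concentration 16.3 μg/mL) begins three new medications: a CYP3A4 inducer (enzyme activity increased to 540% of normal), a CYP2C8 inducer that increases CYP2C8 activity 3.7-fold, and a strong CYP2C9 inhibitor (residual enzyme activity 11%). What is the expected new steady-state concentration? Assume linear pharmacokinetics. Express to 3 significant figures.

The CYP3A4 pathway (26% of clearance) rises to 5.4× activity: 0.26 × 5.4 = 1.404.
The CYP2C8 pathway (14% of clearance) is boosted to 3.7× activity: 0.14 × 3.7 = 0.518.
The CYP2C9 pathway (13% of clearance) is reduced to 0.11× activity: 0.13 × 0.11 = 0.0143.
The remaining 47% of clearance is unaffected.
CL_new/CL_old = 1.404 + 0.518 + 0.0143 + 0.47 = 2.4063.
Steady-state concentration ∝ 1/CL: new value = 16.3 / 2.4063 = 6.77 μg/mL.

6.77 μg/mL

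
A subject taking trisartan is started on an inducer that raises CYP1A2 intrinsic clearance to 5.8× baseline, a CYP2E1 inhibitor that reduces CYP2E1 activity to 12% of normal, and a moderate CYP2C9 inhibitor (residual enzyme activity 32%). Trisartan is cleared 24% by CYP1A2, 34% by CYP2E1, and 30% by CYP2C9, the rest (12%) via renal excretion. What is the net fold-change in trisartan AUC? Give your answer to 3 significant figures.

0.607

The CYP1A2 pathway (24% of clearance) rises to 5.8× activity: 0.24 × 5.8 = 1.392.
The CYP2E1 pathway (34% of clearance) is reduced to 0.12× activity: 0.34 × 0.12 = 0.0408.
The CYP2C9 pathway (30% of clearance) falls to 0.32× activity: 0.3 × 0.32 = 0.096.
The remaining 12% of clearance is unaffected.
Relative clearance = 1.392 + 0.0408 + 0.096 + 0.12 = 1.6488.
Because AUC varies inversely with clearance, the combined effect is 1 / 1.6488 = 0.607.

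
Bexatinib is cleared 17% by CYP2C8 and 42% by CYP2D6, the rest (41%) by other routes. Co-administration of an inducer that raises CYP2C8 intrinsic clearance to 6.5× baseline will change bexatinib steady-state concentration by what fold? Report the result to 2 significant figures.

0.52

The CYP2C8 pathway (17% of clearance) is boosted to 6.5× activity: 0.17 × 6.5 = 1.105.
CYP2D6 (42%) and the residual 41% are unaffected.
CL_new/CL_old = 1.105 + 0.42 + 0.41 = 1.935.
Since steady-state concentration ∝ 1/CL, the ratio is 1 / 1.935 = 0.52.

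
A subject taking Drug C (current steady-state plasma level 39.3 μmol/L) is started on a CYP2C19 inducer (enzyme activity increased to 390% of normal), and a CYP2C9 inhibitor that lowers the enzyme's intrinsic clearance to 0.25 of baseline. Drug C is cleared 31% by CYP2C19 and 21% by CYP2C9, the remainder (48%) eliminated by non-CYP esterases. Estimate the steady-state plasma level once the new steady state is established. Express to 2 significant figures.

The CYP2C19 pathway (31% of clearance) rises to 3.9× activity: 0.31 × 3.9 = 1.209.
The CYP2C9 pathway (21% of clearance) is reduced to 0.25× activity: 0.21 × 0.25 = 0.0525.
Non-CYP routes (48%) are unchanged.
Relative clearance = 1.209 + 0.0525 + 0.48 = 1.7415.
Steady-state plasma level ∝ 1/CL: new value = 39.3 / 1.7415 = 23 μmol/L.

23 μmol/L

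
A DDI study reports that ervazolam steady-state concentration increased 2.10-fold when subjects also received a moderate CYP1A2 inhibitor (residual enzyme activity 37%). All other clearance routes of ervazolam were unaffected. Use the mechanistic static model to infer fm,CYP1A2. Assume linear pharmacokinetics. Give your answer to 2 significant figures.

CL'/CL = 1 / 2.10 = 0.4762
0.37·fm + (1 − fm) = 0.4762
fm = (0.4762 − 1) / (0.37 − 1) = 0.83

0.83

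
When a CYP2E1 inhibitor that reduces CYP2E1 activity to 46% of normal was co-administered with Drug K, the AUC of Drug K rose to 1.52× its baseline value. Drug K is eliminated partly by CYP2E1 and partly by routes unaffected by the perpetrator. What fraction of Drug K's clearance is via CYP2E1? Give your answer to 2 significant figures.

0.63

CL'/CL = 1 / 1.52 = 0.6579
0.46·fm + (1 − fm) = 0.6579
fm = (0.6579 − 1) / (0.46 − 1) = 0.63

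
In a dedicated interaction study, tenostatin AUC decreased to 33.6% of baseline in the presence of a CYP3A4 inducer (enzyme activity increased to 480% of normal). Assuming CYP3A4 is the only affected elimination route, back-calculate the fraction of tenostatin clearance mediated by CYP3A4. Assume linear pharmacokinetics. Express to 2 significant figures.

0.52

Call the CYP3A4 fraction fm. After the interaction, CL_new/CL_old = fm × 4.8 + (1 − fm).
AUC ratio = 1 / (new CL fraction), so new CL fraction = 1 / 0.336 = 2.976.
fm × 4.8 + 1 − fm = 2.976  ⇒  fm × (4.8 − 1) = 1.976  ⇒  fm = 0.52.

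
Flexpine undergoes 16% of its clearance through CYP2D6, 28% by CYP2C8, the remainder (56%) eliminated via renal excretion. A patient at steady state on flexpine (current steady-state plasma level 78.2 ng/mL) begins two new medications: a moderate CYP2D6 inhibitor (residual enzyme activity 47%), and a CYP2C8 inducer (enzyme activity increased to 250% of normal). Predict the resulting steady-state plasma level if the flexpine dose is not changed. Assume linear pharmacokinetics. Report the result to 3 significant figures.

58.6 ng/mL

The CYP2D6 pathway (16% of clearance) drops to 0.47× activity: 0.16 × 0.47 = 0.0752.
The CYP2C8 pathway (28% of clearance) increases to 2.5× activity: 0.28 × 2.5 = 0.7.
The remaining 56% of clearance is unaffected.
New clearance relative to baseline: 0.0752 + 0.7 + 0.56 = 1.3352.
New steady-state plasma level = 78.2 / 1.3352 = 58.6 ng/mL (concentration scales inversely with clearance).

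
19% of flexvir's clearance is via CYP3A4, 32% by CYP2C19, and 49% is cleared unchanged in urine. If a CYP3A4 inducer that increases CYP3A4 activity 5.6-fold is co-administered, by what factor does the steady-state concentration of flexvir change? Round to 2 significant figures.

0.53

CYP3A4: 0.19 × 5.6 = 1.064
CYP2C19: 0.32 (unchanged)
Other: 0.49 (unchanged)
CL_new/CL_old = 1.064 + 0.32 + 0.49 = 1.874.
Steady-state concentration is inversely proportional to clearance, so the fold-change is 1 / 1.874 = 0.53.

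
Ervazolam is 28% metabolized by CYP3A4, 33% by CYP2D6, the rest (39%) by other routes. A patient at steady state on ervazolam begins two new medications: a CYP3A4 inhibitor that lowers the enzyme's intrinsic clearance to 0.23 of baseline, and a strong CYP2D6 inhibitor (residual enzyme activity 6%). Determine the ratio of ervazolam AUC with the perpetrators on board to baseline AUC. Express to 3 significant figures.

The CYP3A4 pathway (28% of clearance) is reduced to 0.23× activity: 0.28 × 0.23 = 0.0644.
The CYP2D6 pathway (33% of clearance) falls to 0.06× activity: 0.33 × 0.06 = 0.0198.
Non-CYP routes (39%) are unchanged.
Relative clearance = 0.0644 + 0.0198 + 0.39 = 0.4742.
Because AUC varies inversely with clearance, the combined effect is 1 / 0.4742 = 2.11.

2.11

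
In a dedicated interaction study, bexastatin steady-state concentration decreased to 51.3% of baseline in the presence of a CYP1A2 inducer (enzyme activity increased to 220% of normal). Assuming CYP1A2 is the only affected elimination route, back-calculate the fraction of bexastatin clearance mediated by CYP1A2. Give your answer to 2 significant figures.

0.79

CL'/CL = 1 / 0.513 = 1.949
2.2·fm + (1 − fm) = 1.949
fm = (1.949 − 1) / (2.2 − 1) = 0.79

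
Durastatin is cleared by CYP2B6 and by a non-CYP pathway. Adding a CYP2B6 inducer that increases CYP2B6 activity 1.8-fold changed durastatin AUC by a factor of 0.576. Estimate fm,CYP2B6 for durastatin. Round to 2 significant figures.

0.92

Let fm be the CYP2B6 fraction. New clearance relative to baseline = fm × 1.8 + (1 − fm).
AUC ratio = 1 / (new CL fraction), so new CL fraction = 1 / 0.576 = 1.736.
fm × 1.8 + 1 − fm = 1.736  ⇒  fm × (1.8 − 1) = 0.7361  ⇒  fm = 0.92.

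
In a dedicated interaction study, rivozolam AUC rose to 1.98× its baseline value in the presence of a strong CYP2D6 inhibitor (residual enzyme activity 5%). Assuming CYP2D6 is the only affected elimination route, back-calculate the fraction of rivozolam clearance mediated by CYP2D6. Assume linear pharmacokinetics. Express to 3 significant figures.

0.521

Call the CYP2D6 fraction fm. After the interaction, CL_new/CL_old = fm × 0.05 + (1 − fm).
AUC ratio = 1 / (new CL fraction), so new CL fraction = 1 / 1.98 = 0.5051.
fm × 0.05 + 1 − fm = 0.5051  ⇒  fm × (0.05 − 1) = −0.4949  ⇒  fm = 0.521.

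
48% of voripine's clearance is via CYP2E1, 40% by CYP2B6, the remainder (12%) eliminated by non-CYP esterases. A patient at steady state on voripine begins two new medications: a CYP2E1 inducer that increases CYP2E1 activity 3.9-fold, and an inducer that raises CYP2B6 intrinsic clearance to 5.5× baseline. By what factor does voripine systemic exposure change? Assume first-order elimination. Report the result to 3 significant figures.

0.239

The CYP2E1 pathway (48% of clearance) is boosted to 3.9× activity: 0.48 × 3.9 = 1.872.
The CYP2B6 pathway (40% of clearance) rises to 5.5× activity: 0.4 × 5.5 = 2.2.
The remaining 12% of clearance is unaffected.
New clearance relative to baseline: 1.872 + 2.2 + 0.12 = 4.192.
Systemic exposure ∝ 1/CL: fold-change = 1 / 4.192 = 0.239.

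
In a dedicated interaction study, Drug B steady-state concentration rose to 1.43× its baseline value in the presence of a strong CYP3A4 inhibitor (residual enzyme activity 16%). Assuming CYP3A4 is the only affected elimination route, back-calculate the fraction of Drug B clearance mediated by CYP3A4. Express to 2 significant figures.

0.36

Call the CYP3A4 fraction fm. After the interaction, CL_new/CL_old = fm × 0.16 + (1 − fm).
Steady-state concentration ratio = 1 / (new CL fraction), so new CL fraction = 1 / 1.43 = 0.6993.
fm × 0.16 + 1 − fm = 0.6993  ⇒  fm × (0.16 − 1) = −0.3007  ⇒  fm = 0.36.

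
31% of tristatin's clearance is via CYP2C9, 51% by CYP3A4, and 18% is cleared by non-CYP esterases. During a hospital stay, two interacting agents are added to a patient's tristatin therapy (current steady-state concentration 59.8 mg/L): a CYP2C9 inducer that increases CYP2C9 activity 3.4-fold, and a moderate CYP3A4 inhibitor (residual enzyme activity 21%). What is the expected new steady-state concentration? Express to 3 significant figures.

The CYP2C9 pathway (31% of clearance) increases to 3.4× activity: 0.31 × 3.4 = 1.054.
The CYP3A4 pathway (51% of clearance) falls to 0.21× activity: 0.51 × 0.21 = 0.1071.
The remaining 18% of clearance is unaffected.
CL_new/CL_old = 1.054 + 0.1071 + 0.18 = 1.3411.
Dividing the baseline by the relative clearance: 59.8 / 1.3411 = 44.6 mg/L.

44.6 mg/L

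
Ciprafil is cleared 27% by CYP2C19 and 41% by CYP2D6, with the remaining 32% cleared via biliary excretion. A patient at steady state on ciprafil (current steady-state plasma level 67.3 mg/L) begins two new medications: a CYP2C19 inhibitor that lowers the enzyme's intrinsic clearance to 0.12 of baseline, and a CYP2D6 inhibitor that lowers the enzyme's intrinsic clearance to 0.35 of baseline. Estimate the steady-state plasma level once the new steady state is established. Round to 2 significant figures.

The CYP2C19 pathway (27% of clearance) drops to 0.12× activity: 0.27 × 0.12 = 0.0324.
The CYP2D6 pathway (41% of clearance) falls to 0.35× activity: 0.41 × 0.35 = 0.1435.
The remaining 32% of clearance is unaffected.
CL_new/CL_old = 0.0324 + 0.1435 + 0.32 = 0.4959.
Steady-state plasma level ∝ 1/CL: new value = 67.3 / 0.4959 = 1.4 × 10² mg/L.

1.4 × 10² mg/L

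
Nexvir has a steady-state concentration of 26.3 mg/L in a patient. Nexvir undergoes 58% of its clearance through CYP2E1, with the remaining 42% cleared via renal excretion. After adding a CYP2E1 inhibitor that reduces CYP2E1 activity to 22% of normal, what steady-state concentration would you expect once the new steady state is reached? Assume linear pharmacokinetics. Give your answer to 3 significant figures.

48.0 mg/L

CYP2E1: 0.58 × 0.22 = 0.1276
Other: 0.42 (unchanged)
New clearance relative to baseline: 0.1276 + 0.42 = 0.5476.
New steady-state concentration = baseline ÷ relative clearance = 26.3 / 0.5476 = 48.0 mg/L.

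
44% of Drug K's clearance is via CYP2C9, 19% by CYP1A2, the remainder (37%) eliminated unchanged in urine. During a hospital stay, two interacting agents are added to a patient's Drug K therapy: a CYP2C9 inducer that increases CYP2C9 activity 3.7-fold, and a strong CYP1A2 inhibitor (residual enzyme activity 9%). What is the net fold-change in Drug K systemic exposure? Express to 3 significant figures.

0.496

The CYP2C9 pathway (44% of clearance) increases to 3.7× activity: 0.44 × 3.7 = 1.628.
The CYP1A2 pathway (19% of clearance) drops to 0.09× activity: 0.19 × 0.09 = 0.0171.
The remaining 37% of clearance is unaffected.
CL_new/CL_old = 1.628 + 0.0171 + 0.37 = 2.0151.
Net systemic exposure ratio = 1 / 2.0151 = 0.496.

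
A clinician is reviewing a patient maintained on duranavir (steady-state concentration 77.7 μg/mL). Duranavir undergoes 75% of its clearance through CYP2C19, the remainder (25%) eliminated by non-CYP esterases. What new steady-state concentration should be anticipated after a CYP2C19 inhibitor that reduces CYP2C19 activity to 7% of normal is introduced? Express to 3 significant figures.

The CYP2C19 pathway (75% of clearance) falls to 0.07× activity: 0.75 × 0.07 = 0.0525.
The remaining 25% of clearance is unaffected.
Relative clearance = 0.0525 + 0.25 = 0.3025.
Steady-state concentration ∝ 1/CL, so new value = 77.7 / 0.3025 = 257 μg/mL.

257 μg/mL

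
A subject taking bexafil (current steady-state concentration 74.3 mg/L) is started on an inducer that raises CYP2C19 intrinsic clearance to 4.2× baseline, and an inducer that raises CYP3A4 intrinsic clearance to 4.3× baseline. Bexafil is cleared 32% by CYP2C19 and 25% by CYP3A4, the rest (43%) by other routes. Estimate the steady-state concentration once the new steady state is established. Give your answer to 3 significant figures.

26.1 mg/L

The CYP2C19 pathway (32% of clearance) increases to 4.2× activity: 0.32 × 4.2 = 1.344.
The CYP3A4 pathway (25% of clearance) is boosted to 4.3× activity: 0.25 × 4.3 = 1.075.
Non-CYP routes (43%) are unchanged.
Relative clearance = 1.344 + 1.075 + 0.43 = 2.849.
Steady-state concentration ∝ 1/CL: new value = 74.3 / 2.849 = 26.1 mg/L.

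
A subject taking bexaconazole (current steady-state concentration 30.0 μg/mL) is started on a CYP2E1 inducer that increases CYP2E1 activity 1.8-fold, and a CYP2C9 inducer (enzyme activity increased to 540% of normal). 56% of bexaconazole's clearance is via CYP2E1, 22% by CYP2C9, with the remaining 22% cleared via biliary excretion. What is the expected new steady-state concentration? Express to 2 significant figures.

12 μg/mL

The CYP2E1 pathway (56% of clearance) rises to 1.8× activity: 0.56 × 1.8 = 1.008.
The CYP2C9 pathway (22% of clearance) is boosted to 5.4× activity: 0.22 × 5.4 = 1.188.
The remaining 22% of clearance is unaffected.
Relative clearance = 1.008 + 1.188 + 0.22 = 2.416.
Dividing the baseline by the relative clearance: 30.0 / 2.416 = 12 μg/mL.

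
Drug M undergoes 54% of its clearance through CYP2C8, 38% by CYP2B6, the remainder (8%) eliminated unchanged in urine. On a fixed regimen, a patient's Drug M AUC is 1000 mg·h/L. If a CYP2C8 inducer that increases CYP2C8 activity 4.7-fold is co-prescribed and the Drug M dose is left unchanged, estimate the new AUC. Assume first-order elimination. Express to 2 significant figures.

CYP2C8: 0.54 × 4.7 = 2.538
CYP2B6: 0.38 (unchanged)
Other: 0.08 (unchanged)
Relative clearance = 2.538 + 0.38 + 0.08 = 2.998.
New AUC = baseline ÷ relative clearance = 1000 / 2.998 = 3.3 × 10² mg·h/L.

3.3 × 10² mg·h/L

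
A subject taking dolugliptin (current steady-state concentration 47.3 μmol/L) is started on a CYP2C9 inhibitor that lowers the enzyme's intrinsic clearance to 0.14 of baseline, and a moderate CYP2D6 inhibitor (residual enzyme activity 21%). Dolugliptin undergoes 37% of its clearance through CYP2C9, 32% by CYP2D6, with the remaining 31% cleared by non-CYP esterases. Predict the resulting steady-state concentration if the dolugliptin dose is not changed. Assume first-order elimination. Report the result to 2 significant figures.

CYP2C9: 0.37 × 0.14 = 0.0518
CYP2D6: 0.32 × 0.21 = 0.0672
Other: 0.31 (unchanged)
New clearance relative to baseline: 0.0518 + 0.0672 + 0.31 = 0.429.
Dividing the baseline by the relative clearance: 47.3 / 0.429 = 1.1 × 10² μmol/L.

1.1 × 10² μmol/L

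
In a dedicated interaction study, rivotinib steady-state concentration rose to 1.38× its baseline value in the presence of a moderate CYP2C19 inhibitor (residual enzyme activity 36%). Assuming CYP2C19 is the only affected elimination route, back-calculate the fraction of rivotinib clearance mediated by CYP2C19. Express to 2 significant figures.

Let fm be the CYP2C19 fraction. New clearance relative to baseline = fm × 0.36 + (1 − fm).
Steady-state concentration ratio = 1 / (new CL fraction), so new CL fraction = 1 / 1.38 = 0.7246.
fm × 0.36 + 1 − fm = 0.7246  ⇒  fm × (0.36 − 1) = −0.2754  ⇒  fm = 0.43.

0.43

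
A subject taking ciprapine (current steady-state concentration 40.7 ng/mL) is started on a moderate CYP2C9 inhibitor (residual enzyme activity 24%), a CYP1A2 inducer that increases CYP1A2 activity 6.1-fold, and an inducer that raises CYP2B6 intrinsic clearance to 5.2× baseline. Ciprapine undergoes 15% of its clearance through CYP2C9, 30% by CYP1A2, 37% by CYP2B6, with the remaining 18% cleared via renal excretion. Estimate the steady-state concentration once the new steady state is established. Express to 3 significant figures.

The CYP2C9 pathway (15% of clearance) falls to 0.24× activity: 0.15 × 0.24 = 0.036.
The CYP1A2 pathway (30% of clearance) rises to 6.1× activity: 0.3 × 6.1 = 1.83.
The CYP2B6 pathway (37% of clearance) rises to 5.2× activity: 0.37 × 5.2 = 1.924.
The remaining 18% of clearance is unaffected.
New clearance relative to baseline: 0.036 + 1.83 + 1.924 + 0.18 = 3.97.
Dividing the baseline by the relative clearance: 40.7 / 3.97 = 10.3 ng/mL.

10.3 ng/mL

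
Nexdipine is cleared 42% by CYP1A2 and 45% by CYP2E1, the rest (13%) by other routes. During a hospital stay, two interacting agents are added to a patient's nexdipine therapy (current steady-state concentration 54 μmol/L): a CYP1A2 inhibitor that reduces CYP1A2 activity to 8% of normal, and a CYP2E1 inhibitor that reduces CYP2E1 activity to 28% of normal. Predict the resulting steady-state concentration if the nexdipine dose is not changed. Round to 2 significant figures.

1.9 × 10² μmol/L

CYP1A2: 0.42 × 0.08 = 0.0336
CYP2E1: 0.45 × 0.28 = 0.126
Other: 0.13 (unchanged)
New clearance relative to baseline: 0.0336 + 0.126 + 0.13 = 0.2896.
Steady-state concentration ∝ 1/CL: new value = 54 / 0.2896 = 1.9 × 10² μmol/L.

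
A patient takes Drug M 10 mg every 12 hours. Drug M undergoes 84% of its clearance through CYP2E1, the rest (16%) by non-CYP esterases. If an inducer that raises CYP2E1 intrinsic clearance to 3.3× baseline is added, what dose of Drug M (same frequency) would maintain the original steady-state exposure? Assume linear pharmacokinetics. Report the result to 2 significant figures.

29 mg

The CYP2E1 pathway (84% of clearance) is boosted to 3.3× activity: 0.84 × 3.3 = 2.772.
Non-CYP routes (16%) are unchanged.
Relative clearance = 2.772 + 0.16 = 2.932.
To maintain the same steady-state level, dose must scale with clearance: new dose = 10 × 2.932 = 29 mg.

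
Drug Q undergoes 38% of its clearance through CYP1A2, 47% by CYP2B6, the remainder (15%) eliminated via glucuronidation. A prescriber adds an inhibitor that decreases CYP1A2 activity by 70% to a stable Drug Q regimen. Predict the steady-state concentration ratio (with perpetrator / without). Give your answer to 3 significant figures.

1.36

The CYP1A2 pathway (38% of clearance) is reduced to 0.3× activity: 0.38 × 0.3 = 0.114.
CYP2B6 (47%) and the residual 15% are unaffected.
New clearance relative to baseline: 0.114 + 0.47 + 0.15 = 0.734.
Since steady-state concentration ∝ 1/CL, the ratio is 1 / 0.734 = 1.36.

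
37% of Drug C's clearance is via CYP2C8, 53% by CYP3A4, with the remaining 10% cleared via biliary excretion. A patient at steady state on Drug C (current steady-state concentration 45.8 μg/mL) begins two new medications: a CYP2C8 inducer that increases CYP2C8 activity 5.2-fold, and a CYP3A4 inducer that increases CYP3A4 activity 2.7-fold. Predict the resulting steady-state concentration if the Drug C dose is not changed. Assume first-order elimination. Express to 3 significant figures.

13.3 μg/mL

CYP2C8: 0.37 × 5.2 = 1.924
CYP3A4: 0.53 × 2.7 = 1.431
Other: 0.1 (unchanged)
CL_new/CL_old = 1.924 + 1.431 + 0.1 = 3.455.
New steady-state concentration = 45.8 / 3.455 = 13.3 μg/mL (concentration scales inversely with clearance).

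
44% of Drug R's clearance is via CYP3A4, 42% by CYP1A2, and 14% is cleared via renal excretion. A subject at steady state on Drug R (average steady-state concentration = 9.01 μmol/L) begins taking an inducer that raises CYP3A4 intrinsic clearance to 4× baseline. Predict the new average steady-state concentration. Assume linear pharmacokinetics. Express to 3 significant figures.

3.88 μmol/L

The CYP3A4 pathway (44% of clearance) is boosted to 4× activity: 0.44 × 4 = 1.76.
CYP1A2 (42%) and the residual 14% are unaffected.
Relative clearance = 1.76 + 0.42 + 0.14 = 2.32.
New average steady-state concentration = baseline ÷ relative clearance = 9.01 / 2.32 = 3.88 μmol/L.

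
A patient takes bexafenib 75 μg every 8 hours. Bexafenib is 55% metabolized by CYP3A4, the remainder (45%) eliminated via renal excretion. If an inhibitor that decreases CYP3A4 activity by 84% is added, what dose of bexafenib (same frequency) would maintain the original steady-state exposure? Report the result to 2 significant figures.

CYP3A4: 0.55 × 0.16 = 0.088
Other: 0.45 (unchanged)
New clearance relative to baseline: 0.088 + 0.45 = 0.538.
Css,avg = (dose rate)/CL, so holding Css fixed requires dose ∝ CL: 75 × 0.538 = 40 μg.

40 μg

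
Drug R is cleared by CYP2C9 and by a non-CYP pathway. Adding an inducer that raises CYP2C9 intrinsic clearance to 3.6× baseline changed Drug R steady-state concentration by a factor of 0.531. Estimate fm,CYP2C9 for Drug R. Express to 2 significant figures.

Call the CYP2C9 fraction fm. After the interaction, CL_new/CL_old = fm × 3.6 + (1 − fm).
Steady-state concentration ratio = 1 / (new CL fraction), so new CL fraction = 1 / 0.531 = 1.883.
fm × 3.6 + 1 − fm = 1.883  ⇒  fm × (3.6 − 1) = 0.8832  ⇒  fm = 0.34.

0.34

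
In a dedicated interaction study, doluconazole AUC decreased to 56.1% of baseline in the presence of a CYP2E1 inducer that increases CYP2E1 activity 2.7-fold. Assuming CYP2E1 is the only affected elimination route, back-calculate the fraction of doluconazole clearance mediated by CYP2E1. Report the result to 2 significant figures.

Let x = fm,CYP2E1. Because AUC ∝ 1/CL, relative clearance rose to 1/0.561 = 1.783.
Only the CYP2E1 route changed, so 1.783 = x·2.7 + (1 − x), giving x = 0.46.

0.46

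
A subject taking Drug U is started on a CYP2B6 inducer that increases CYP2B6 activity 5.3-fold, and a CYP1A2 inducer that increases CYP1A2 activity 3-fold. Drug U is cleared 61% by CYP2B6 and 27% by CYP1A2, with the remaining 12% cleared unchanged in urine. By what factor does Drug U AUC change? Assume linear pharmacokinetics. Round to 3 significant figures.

0.240

The CYP2B6 pathway (61% of clearance) is boosted to 5.3× activity: 0.61 × 5.3 = 3.233.
The CYP1A2 pathway (27% of clearance) rises to 3× activity: 0.27 × 3 = 0.81.
Non-CYP routes (12%) are unchanged.
Relative clearance = 3.233 + 0.81 + 0.12 = 4.163.
AUC ∝ 1/CL: fold-change = 1 / 4.163 = 0.240.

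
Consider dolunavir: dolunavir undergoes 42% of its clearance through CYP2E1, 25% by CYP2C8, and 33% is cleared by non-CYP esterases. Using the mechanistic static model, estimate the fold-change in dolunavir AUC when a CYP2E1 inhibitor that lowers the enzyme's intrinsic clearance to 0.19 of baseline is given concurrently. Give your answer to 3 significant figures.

The CYP2E1 pathway (42% of clearance) falls to 0.19× activity: 0.42 × 0.19 = 0.0798.
CYP2C8 (25%) and the residual 33% are unaffected.
CL_new/CL_old = 0.0798 + 0.25 + 0.33 = 0.6598.
AUC is inversely proportional to clearance, so the fold-change is 1 / 0.6598 = 1.52.

1.52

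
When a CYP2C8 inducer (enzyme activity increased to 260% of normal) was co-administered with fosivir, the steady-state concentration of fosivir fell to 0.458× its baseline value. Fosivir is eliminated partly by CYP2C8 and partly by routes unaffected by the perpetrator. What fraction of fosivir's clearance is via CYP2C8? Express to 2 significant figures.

Let fm be the CYP2C8 fraction. New clearance relative to baseline = fm × 2.6 + (1 − fm).
Steady-state concentration ratio = 1 / (new CL fraction), so new CL fraction = 1 / 0.458 = 2.183.
fm × 2.6 + 1 − fm = 2.183  ⇒  fm × (2.6 − 1) = 1.183  ⇒  fm = 0.74.

0.74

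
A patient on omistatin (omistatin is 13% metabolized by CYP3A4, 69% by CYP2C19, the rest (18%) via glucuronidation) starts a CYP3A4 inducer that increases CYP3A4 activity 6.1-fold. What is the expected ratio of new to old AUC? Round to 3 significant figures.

0.601

The CYP3A4 pathway (13% of clearance) rises to 6.1× activity: 0.13 × 6.1 = 0.793.
CYP2C19 (69%) and the residual 18% are unaffected.
CL_new/CL_old = 0.793 + 0.69 + 0.18 = 1.663.
AUC is inversely proportional to clearance, so the fold-change is 1 / 1.663 = 0.601.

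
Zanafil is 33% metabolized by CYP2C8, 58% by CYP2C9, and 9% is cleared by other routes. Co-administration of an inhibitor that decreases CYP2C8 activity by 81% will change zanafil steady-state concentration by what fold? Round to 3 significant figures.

The CYP2C8 pathway (33% of clearance) falls to 0.19× activity: 0.33 × 0.19 = 0.0627.
CYP2C9 (58%) and the residual 9% are unaffected.
CL_new/CL_old = 0.0627 + 0.58 + 0.09 = 0.7327.
Steady-state concentration ratio = CL_old/CL_new = 1 / 0.7327 = 1.36.

1.36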